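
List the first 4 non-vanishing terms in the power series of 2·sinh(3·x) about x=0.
243·x^7/280 + 81·x^5/20 + 9·x^3 + 6·x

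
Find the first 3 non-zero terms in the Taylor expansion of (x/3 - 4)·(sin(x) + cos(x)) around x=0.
7·x^2/3 - 11·x/3 - 4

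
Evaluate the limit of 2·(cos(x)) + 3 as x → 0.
Direct substitution at x = 0 gives 5.

Final answer: 5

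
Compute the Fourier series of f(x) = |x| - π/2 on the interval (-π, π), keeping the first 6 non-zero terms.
-4·cos(x)/π - 4·cos(3·x)/(9·π) - 4·cos(5·x)/(25·π) - 4·cos(7·x)/(49·π) - 4·cos(9·x)/(81·π) - 4·cos(11·x)/(121·π)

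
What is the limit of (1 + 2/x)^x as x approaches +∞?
As x → +∞: this is the defining limit (1 + 2/x)^x → e^2.
Limit = e^(2).

Final answer: e^(2)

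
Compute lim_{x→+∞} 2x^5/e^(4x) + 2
The quotient is an ∞/∞ indeterminate form as x → +∞.
The exponential denominator e^(4x) dominates the polynomial numerator (e^x ≫ x^5 as x → ∞), so the quotient → 0.
Adding the constant: 0 + 2 = 2. Limit = 2.

Final answer: 2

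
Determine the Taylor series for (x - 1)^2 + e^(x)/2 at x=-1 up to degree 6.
(1 + 8·e)·e^(-1)/2 + (1 - 8·e)·e^(-1)·(x + 1)/2 + (1 + 4·e)·e^(-1)·(x + 1)^2/4 + e^(-1)·(x + 1)^3/12 + e^(-1)·(x + 1)^4/48 + e^(-1)·(x + 1)^5/240 + e^(-1)·(x + 1)^6/1440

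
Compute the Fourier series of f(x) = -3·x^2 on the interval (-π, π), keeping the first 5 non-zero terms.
12·cos(x) - 3·cos(2·x) + 4·cos(3·x)/3 - 3·cos(4·x)/4 - π^2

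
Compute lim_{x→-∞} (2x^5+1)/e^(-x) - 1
The quotient is an ∞/∞ indeterminate form as x → -∞.
Compare growth rates of the dominant terms (exponentials ≫ polynomials ≫ logarithms), or apply L'Hôpital's rule; the quotient → 0.
Adding the constant: 0 - 1 = -1. Limit = -1.

Final answer: -1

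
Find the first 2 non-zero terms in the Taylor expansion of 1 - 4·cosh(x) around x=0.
-2·x^2 - 3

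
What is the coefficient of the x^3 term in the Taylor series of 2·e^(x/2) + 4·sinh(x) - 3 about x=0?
Expand to order 3: 2·e^(x/2) + 4·sinh(x) - 3 = 17·x^3/24 + x^2/4 + 5·x - 1 + O(x^4).
The coefficient of x^3 is 17/24.

Final answer: 17/24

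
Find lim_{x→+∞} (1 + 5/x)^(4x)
As x → +∞: write (1 + 5/x)^(4x) = ((1 + 5/x)^x)^4 → (e^5)^4 = e^20.
Limit = e^(20).

Final answer: e^(20)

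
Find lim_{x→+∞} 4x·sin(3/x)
As x → +∞: let u = 3/x → 0⁺; then 4·x·sin(3/x) = 4·3·sin(u)/u → 4·3·1 = 12.
Limit = 12.

Final answer: 12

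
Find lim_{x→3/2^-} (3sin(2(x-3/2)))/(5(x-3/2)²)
Both numerator and denominator → 0 as x → 3/2^-; this is a 0/0 indeterminate form.
Expand each to leading order near x = 3/2: numerator ~ 6·(x - 3/2), denominator ~ 5·(x - 3/2)^2.
The limit of the ratio is -∞.

Final answer: -∞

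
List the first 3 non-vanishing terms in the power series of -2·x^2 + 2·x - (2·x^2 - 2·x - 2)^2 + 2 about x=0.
2·x^2 - 6·x - 2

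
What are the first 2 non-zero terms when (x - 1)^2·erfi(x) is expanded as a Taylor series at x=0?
-4·x^2/√(π) + 2·x/√(π)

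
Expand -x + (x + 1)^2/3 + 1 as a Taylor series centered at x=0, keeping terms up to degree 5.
x^2/3 - x/3 + 4/3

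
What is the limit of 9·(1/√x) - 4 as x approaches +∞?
Evaluate the dominant behaviour as x → +∞; each term tends to a finite value or vanishes.
Limit = -4.

Final answer: -4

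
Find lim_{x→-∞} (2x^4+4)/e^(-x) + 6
The quotient is an ∞/∞ indeterminate form as x → -∞.
Compare growth rates of the dominant terms (exponentials ≫ polynomials ≫ logarithms), or apply L'Hôpital's rule; the quotient → 0.
Adding the constant: 0 + 6 = 6. Limit = 6.

Final answer: 6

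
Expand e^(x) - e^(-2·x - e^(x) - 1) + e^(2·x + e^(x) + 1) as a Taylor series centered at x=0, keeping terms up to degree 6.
x^6·(-19·e^(-2)/80 + 1/720 + 3263·e^(2)/720) + x^5·(1/120 + 7·e^(-2)/10 + 337·e^(2)/60) + x^4·(-41·e^(-2)/24 + 1/24 + 151·e^(2)/24) + x^3·(1/6 + 19·e^(-2)/6 + 37·e^(2)/6) + x^2·(-4·e^(-2) + 1/2 + 5·e^(2)) + x·(3·e^(-2) + 1 + 3·e^(2)) - e^(-2) + 1 + e^(2)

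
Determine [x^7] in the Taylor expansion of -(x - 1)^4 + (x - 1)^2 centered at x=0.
Expand to order 7: -(x - 1)^4 + (x - 1)^2 = -x^4 + 4·x^3 - 5·x^2 + 2·x + O(x^8).
The coefficient of x^7 is 0.

Final answer: 0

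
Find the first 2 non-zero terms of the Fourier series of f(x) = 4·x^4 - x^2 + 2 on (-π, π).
(196 - 32·π^2)·cos(x) - π^2/3 + 2 + 4·π^4/5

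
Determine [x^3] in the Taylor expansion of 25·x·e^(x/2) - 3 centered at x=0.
Expand to order 3: 25·x·e^(x/2) - 3 = 25·x^3/8 + 25·x^2/2 + 25·x - 3 + O(x^4).
The coefficient of x^3 is 25/8.

Final answer: 25/8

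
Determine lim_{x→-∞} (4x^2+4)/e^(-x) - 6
The quotient is an ∞/∞ indeterminate form as x → -∞.
Compare growth rates of the dominant terms (exponentials ≫ polynomials ≫ logarithms), or apply L'Hôpital's rule; the quotient → 0.
Adding the constant: 0 - 6 = -6. Limit = -6.

Final answer: -6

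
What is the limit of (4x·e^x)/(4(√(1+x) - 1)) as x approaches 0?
Both numerator and denominator → 0 as x → 0; this is a 0/0 indeterminate form.
Expand each to leading order near x = 0: numerator ~ 4·x, denominator ~ 2·x.
The limit of the ratio is 2.

Final answer: 2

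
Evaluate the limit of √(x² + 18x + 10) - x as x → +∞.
This is an ∞ − ∞ indeterminate form.
Multiply and divide by the conjugate √(x²+18x + 10) + x; the x² terms cancel, leaving (18x + 10)/(√(x²+18x + 10)+x) → 18/2 = 9.
Limit = 9.

Final answer: 9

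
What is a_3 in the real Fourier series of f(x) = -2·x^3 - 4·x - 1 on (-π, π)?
a_3 = (1/π) ∫_{-π}^{π} f(x)·cos(3x) dx.
Evaluate the integral (use parity and integration by parts as needed): a_3 = 0.

Final answer: 0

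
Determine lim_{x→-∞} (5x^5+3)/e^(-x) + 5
The quotient is an ∞/∞ indeterminate form as x → -∞.
Compare growth rates of the dominant terms (exponentials ≫ polynomials ≫ logarithms), or apply L'Hôpital's rule; the quotient → 0.
Adding the constant: 0 + 5 = 5. Limit = 5.

Final answer: 5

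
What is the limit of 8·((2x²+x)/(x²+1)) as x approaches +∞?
Evaluate the dominant behaviour as x → +∞; each term tends to a finite value or vanishes.
Limit = 16.

Final answer: 16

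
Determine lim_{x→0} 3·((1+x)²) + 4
Direct substitution at x = 0 gives 7.

Final answer: 7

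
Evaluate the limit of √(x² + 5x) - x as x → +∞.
This is an ∞ − ∞ indeterminate form.
Multiply and divide by the conjugate √(x²+5x) + x; the x² terms cancel, leaving (5x)/(√(x²+5x)+x) → 5/2.
Limit = 5/2.

Final answer: 5/2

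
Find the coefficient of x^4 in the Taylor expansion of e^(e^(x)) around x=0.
Expand to order 4: e^(e^(x)) = 5·e·x^4/8 + 5·e·x^3/6 + e·x^2 + e·x + e + O(x^5).
The coefficient of x^4 is 5·e/8.

Final answer: 5·e/8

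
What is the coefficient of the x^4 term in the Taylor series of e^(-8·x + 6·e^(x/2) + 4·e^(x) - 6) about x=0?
881·e^(4)/192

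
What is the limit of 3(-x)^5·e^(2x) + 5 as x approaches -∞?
The product is a 0·∞ indeterminate form at x → -∞.
Rewrite the product as 3(-x)^5 / e^(-2x) (an ∞/∞ form) and apply L'Hôpital, or use the standard hierarchy e^(2|x|) ≫ |(-x)^5| as x → -∞.
The indeterminate product → 0, so the limit = 5.

Final answer: 5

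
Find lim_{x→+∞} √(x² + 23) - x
This is an ∞ − ∞ indeterminate form.
Multiply and divide by the conjugate √(x²+23) + x; the x² terms cancel, leaving 23/(√(x²+23)+x) → 0.
Limit = 0.

Final answer: 0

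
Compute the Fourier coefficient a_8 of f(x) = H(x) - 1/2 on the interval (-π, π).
a_8 = (1/π) ∫_{-π}^{π} f(x)·cos(8x) dx.
Evaluate the integral (use parity and integration by parts as needed): a_8 = 0.

Final answer: 0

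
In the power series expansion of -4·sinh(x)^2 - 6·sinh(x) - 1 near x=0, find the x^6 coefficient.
Expand to order 6: -4·sinh(x)^2 - 6·sinh(x) - 1 = -8·x^6/45 - x^5/20 - 4·x^4/3 - x^3 - 4·x^2 - 6·x - 1 + O(x^7).
The coefficient of x^6 is -8/45.

Final answer: -8/45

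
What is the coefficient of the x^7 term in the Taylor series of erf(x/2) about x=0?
Expand to order 7: erf(x/2) = -x^7/(2688·√(π)) + x^5/(160·√(π)) - x^3/(12·√(π)) + x/√(π) + O(x^8).
The coefficient of x^7 is -1/(2688·√(π)).

Final answer: -1/(2688·√(π))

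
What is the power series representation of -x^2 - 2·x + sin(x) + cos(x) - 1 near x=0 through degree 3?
-x^3/6 - 3·x^2/2 - x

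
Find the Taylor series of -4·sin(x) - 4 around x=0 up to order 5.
-x^5/30 + 2·x^3/3 - 4·x - 4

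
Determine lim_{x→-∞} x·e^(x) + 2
The product is a 0·∞ indeterminate form at x → -∞.
Rewrite the product as x / e^(-x) (an ∞/∞ form) and apply L'Hôpital, or use the standard hierarchy e^(|x|) ≫ |x| as x → -∞.
The indeterminate product → 0, so the limit = 2.

Final answer: 2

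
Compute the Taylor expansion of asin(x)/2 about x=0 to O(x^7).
3·x^5/80 + x^3/12 + x/2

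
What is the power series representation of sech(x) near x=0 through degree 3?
1 - x^2/2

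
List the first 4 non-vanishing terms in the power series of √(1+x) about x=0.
x^3/16 - x^2/8 + x/2 + 1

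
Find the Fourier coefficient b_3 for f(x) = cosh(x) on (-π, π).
b_3 = (1/π) ∫_{-π}^{π} f(x)·sin(3x) dx.
Evaluate the integral (use parity and integration by parts as needed): b_3 = 0.

Final answer: 0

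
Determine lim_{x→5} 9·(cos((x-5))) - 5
Direct substitution at x = 5 gives 4.

Final answer: 4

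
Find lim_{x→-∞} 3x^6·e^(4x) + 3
The product is a 0·∞ indeterminate form at x → -∞.
Rewrite the product as 3x^6 / e^(-4x) (an ∞/∞ form) and apply L'Hôpital, or use the standard hierarchy e^(4|x|) ≫ |x^6| as x → -∞.
The indeterminate product → 0, so the limit = 3.

Final answer: 3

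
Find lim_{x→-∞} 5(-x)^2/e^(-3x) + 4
The quotient is an ∞/∞ indeterminate form as x → -∞.
Compare growth rates of the dominant terms (exponentials ≫ polynomials ≫ logarithms), or apply L'Hôpital's rule; the quotient → 0.
Adding the constant: 0 + 4 = 4. Limit = 4.

Final answer: 4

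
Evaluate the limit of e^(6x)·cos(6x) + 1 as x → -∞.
Evaluate the dominant behaviour as x → -∞; each term tends to a finite value or vanishes.
Limit = 1.

Final answer: 1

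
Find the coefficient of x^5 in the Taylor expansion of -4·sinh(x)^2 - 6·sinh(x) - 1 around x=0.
Expand to order 5: -4·sinh(x)^2 - 6·sinh(x) - 1 = -x^5/20 - 4·x^4/3 - x^3 - 4·x^2 - 6·x - 1 + O(x^6).
The coefficient of x^5 is -1/20.

Final answer: -1/20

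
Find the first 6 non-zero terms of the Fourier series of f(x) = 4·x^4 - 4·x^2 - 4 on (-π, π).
(208 - 32·π^2)·cos(x) + (-16 + 8·π^2)·cos(2·x) + (112/27 - 32·π^2/9)·cos(3·x) + (-7/4 + 2·π^2)·cos(4·x) + (592/625 - 32·π^2/25)·cos(5·x) - 4·π^2/3 - 4 + 4·π^4/5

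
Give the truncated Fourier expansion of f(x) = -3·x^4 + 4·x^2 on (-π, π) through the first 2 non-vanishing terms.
(-160 + 24·π^2)·cos(x) - 3·π^4/5 + 4·π^2/3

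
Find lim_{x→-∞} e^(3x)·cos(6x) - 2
Evaluate the dominant behaviour as x → -∞; each term tends to a finite value or vanishes.
Limit = -2.

Final answer: -2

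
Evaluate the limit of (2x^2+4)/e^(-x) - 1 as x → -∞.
The quotient is an ∞/∞ indeterminate form as x → -∞.
Compare growth rates of the dominant terms (exponentials ≫ polynomials ≫ logarithms), or apply L'Hôpital's rule; the quotient → 0.
Adding the constant: 0 - 1 = -1. Limit = -1.

Final answer: -1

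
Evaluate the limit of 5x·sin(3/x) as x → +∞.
As x → +∞: let u = 3/x → 0⁺; then 5·x·sin(3/x) = 5·3·sin(u)/u → 5·3·1 = 15.
Limit = 15.

Final answer: 15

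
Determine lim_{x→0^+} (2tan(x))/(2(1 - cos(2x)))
Both numerator and denominator → 0 as x → 0^+; this is a 0/0 indeterminate form.
Expand each to leading order near x = 0: numerator ~ 2·x, denominator ~ 4·x^2.
The limit of the ratio is ∞.

Final answer: ∞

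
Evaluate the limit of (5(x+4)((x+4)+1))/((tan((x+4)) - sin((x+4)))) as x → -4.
Both numerator and denominator → 0 as x → -4; this is a 0/0 indeterminate form.
Expand each to leading order near x = -4: numerator ~ 5·(x + 4), denominator ~ (x + 4)^3/2.
The limit of the ratio is ∞.

Final answer: ∞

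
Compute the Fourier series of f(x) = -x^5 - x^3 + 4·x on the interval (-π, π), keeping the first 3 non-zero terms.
(-220 - 2·π^4 + 38·π^2)·sin(x) + (-4·π^2 + 2 + π^4)·sin(2·x) + (-2·π^4/3 + 172/81 + 22·π^2/27)·sin(3·x)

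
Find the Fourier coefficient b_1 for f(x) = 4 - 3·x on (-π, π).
b_1 = (1/π) ∫_{-π}^{π} f(x)·sin(1x) dx.
Evaluate the integral (use parity and integration by parts as needed): b_1 = -6.

Final answer: -6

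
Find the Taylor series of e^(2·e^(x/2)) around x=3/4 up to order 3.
e^(2·e^(3/8)) + e^(3/8)·e^(2·e^(3/8))·(x - 3/4) + (e^(3/8)·e^(2·e^(3/8))/4 + e^(3/4)·e^(2·e^(3/8))/2)·(x - 3/4)^2 + (e^(3/8)·e^(2·e^(3/8))/24 + e^(9/8)·e^(2·e^(3/8))/6 + e^(3/4)·e^(2·e^(3/8))/4)·(x - 3/4)^3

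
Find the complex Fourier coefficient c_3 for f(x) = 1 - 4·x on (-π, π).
Compute the real Fourier coefficients first: a_3 = 0, b_3 = -8/3.
Then c_3 = (a_3 − i·b_3)/2 = 4·i/3.

Final answer: 4·i/3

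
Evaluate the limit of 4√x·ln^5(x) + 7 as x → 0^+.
The product is a 0·∞ indeterminate form at x → 0⁺.
Rewrite the product as 4·ln^5(x) / x^(-1/2) and apply L'Hôpital, or use the standard hierarchy x^(-1/2) ≫ |ln x|^5 as x → 0⁺.
The indeterminate product → 0, so the limit = 7.

Final answer: 7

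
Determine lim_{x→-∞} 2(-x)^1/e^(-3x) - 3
The quotient is an ∞/∞ indeterminate form as x → -∞.
Compare growth rates of the dominant terms (exponentials ≫ polynomials ≫ logarithms), or apply L'Hôpital's rule; the quotient → 0.
Adding the constant: 0 - 3 = -3. Limit = -3.

Final answer: -3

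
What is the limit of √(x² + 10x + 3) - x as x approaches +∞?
This is an ∞ − ∞ indeterminate form.
Multiply and divide by the conjugate √(x²+10x + 3) + x; the x² terms cancel, leaving (10x + 3)/(√(x²+10x + 3)+x) → 10/2 = 5.
Limit = 5.

Final answer: 5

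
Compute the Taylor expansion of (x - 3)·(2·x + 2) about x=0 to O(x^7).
2·x^2 - 4·x - 6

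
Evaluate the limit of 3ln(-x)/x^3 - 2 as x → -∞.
The quotient is an ∞/∞ indeterminate form as x → -∞.
Compare growth rates of the dominant terms (exponentials ≫ polynomials ≫ logarithms), or apply L'Hôpital's rule; the quotient → 0.
Adding the constant: 0 - 2 = -2. Limit = -2.

Final answer: -2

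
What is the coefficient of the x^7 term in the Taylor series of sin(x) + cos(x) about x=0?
Expand to order 7: sin(x) + cos(x) = -x^7/5040 - x^6/720 + x^5/120 + x^4/24 - x^3/6 - x^2/2 + x + 1 + O(x^8).
The coefficient of x^7 is -1/5040.

Final answer: -1/5040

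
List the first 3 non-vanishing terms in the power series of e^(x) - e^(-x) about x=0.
x^5/60 + x^3/3 + 2·x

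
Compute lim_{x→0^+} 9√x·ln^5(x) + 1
The product is a 0·∞ indeterminate form at x → 0⁺.
Rewrite the product as 9·ln^5(x) / x^(-1/2) and apply L'Hôpital, or use the standard hierarchy x^(-1/2) ≫ |ln x|^5 as x → 0⁺.
The indeterminate product → 0, so the limit = 1.

Final answer: 1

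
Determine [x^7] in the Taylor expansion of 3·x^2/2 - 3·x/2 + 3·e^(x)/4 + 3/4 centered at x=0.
Expand to order 7: 3·x^2/2 - 3·x/2 + 3·e^(x)/4 + 3/4 = x^7/6720 + x^6/960 + x^5/160 + x^4/32 + x^3/8 + 15·x^2/8 - 3·x/4 + 3/2 + O(x^8).
The coefficient of x^7 is 1/6720.

Final answer: 1/6720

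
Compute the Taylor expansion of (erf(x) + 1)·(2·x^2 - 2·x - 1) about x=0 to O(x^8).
47·x^7/(105·√(π)) - 2·x^6/(5·√(π)) - 23·x^5/(15·√(π)) + 4·x^4/(3·√(π)) + 14·x^3/(3·√(π)) + x^2·(2 - 4/√(π)) + x·(-2 - 2/√(π)) - 1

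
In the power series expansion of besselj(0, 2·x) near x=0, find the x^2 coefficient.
Expand to order 2: besselj(0, 2·x) = 1 - x^2 + O(x^3).
The coefficient of x^2 is -1.

Final answer: -1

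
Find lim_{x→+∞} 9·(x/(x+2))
Evaluate the dominant behaviour as x → +∞; each term tends to a finite value or vanishes.
Limit = 9.

Final answer: 9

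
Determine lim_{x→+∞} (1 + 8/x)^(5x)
As x → +∞: write (1 + 8/x)^(5x) = ((1 + 8/x)^x)^5 → (e^8)^5 = e^40.
Limit = e^(40).

Final answer: e^(40)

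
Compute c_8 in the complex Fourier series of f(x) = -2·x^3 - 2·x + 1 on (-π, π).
Compute the real Fourier coefficients first: a_8 = 0, b_8 = 29/64 + π^2/2.
Then c_8 = (a_8 − i·b_8)/2 = -i·π^2/4 - 29·i/128.

Final answer: -i·π^2/4 - 29·i/128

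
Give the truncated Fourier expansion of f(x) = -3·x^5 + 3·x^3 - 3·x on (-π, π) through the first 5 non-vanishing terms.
(-762 - 6·π^4 + 126·π^2)·sin(x) + (-18·π^2 + 30 + 3·π^4)·sin(2·x) + (-2·π^4 - 170/27 + 58·π^2/9)·sin(3·x) + (-27·π^2/8 + 177/64 + 3·π^4/2)·sin(4·x) + (-6·π^4/5 - 1074/625 + 54·π^2/25)·sin(5·x)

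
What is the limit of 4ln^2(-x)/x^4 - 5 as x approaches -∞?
The quotient is an ∞/∞ indeterminate form as x → -∞.
Compare growth rates of the dominant terms (exponentials ≫ polynomials ≫ logarithms), or apply L'Hôpital's rule; the quotient → 0.
Adding the constant: 0 - 5 = -5. Limit = -5.

Final answer: -5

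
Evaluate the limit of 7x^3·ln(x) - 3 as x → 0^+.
The product is a 0·∞ indeterminate form at x → 0⁺.
Rewrite the product as 7·ln(x) / x^(-3) and apply L'Hôpital, or use the standard hierarchy x^(-3) ≫ |ln x| as x → 0⁺.
The indeterminate product → 0, so the limit = -3.

Final answer: -3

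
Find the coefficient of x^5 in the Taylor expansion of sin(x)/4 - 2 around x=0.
Expand to order 5: sin(x)/4 - 2 = x^5/480 - x^3/24 + x/4 - 2 + O(x^6).
The coefficient of x^5 is 1/480.

Final answer: 1/480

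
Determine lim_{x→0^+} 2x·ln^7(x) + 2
The product is a 0·∞ indeterminate form at x → 0⁺.
Rewrite the product as 2·ln^7(x) / x^(-1) and apply L'Hôpital, or use the standard hierarchy x^(-1) ≫ |ln x|^7 as x → 0⁺.
The indeterminate product → 0, so the limit = 2.

Final answer: 2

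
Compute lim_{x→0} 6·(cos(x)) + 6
Direct substitution at x = 0 gives 12.

Final answer: 12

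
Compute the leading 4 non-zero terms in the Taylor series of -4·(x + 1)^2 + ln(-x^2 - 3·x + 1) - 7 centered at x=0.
-12·x^3 - 19·x^2/2 - 11·x - 11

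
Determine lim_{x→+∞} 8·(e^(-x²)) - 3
Evaluate the dominant behaviour as x → +∞; each term tends to a finite value or vanishes.
Limit = -3.

Final answer: -3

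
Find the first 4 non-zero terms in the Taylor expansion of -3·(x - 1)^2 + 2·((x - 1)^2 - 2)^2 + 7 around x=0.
-8·x^3 + x^2 + 14·x + 6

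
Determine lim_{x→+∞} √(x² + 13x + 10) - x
This is an ∞ − ∞ indeterminate form.
Multiply and divide by the conjugate √(x²+13x + 10) + x; the x² terms cancel, leaving (13x + 10)/(√(x²+13x + 10)+x) → 13/2.
Limit = 13/2.

Final answer: 13/2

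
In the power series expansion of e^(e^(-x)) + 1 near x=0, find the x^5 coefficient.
Expand to order 5: e^(e^(-x)) + 1 = -13·e·x^5/30 + 5·e·x^4/8 - 5·e·x^3/6 + e·x^2 - e·x + 1 + e + O(x^6).
The coefficient of x^5 is -13·e/30.

Final answer: -13·e/30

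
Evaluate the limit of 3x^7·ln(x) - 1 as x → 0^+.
The product is a 0·∞ indeterminate form at x → 0⁺.
Rewrite the product as 3·ln(x) / x^(-7) and apply L'Hôpital, or use the standard hierarchy x^(-7) ≫ |ln x| as x → 0⁺.
The indeterminate product → 0, so the limit = -1.

Final answer: -1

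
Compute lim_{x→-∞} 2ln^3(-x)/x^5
This is an ∞/∞ indeterminate form as x → -∞.
Compare growth rates of the dominant terms (exponentials ≫ polynomials ≫ logarithms), or apply L'Hôpital's rule; the quotient → 0.
Limit = 0.

Final answer: 0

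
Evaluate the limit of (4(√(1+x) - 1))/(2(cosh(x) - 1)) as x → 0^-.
Both numerator and denominator → 0 as x → 0^-; this is a 0/0 indeterminate form.
Expand each to leading order near x = 0: numerator ~ 2·x, denominator ~ x^2.
The limit of the ratio is -∞.

Final answer: -∞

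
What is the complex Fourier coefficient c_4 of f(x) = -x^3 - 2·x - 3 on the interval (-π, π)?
Compute the real Fourier coefficients first: a_4 = 0, b_4 = 13/16 + π^2/2.
Then c_4 = (a_4 − i·b_4)/2 = -i·π^2/4 - 13·i/32.

Final answer: -i·π^2/4 - 13·i/32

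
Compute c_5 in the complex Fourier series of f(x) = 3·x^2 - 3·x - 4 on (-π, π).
Compute the real Fourier coefficients first: a_5 = -12/25, b_5 = -6/5.
Then c_5 = (a_5 − i·b_5)/2 = -6/25 + 3·i/5.

Final answer: -6/25 + 3·i/5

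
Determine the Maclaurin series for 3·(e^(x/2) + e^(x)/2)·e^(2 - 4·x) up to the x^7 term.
-963511·x^7·e^(2)/215040 + 140977·x^6·e^(2)/15360 - 4139·x^5·e^(2)/256 + 3049·x^4·e^(2)/128 - 451·x^3·e^(2)/16 + 201·x^2·e^(2)/8 - 15·x·e^(2) + 9·e^(2)/2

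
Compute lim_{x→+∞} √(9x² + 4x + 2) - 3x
As x → +∞: multiply by the conjugate to get (4x+2)/(√(9x²+4x+2)+3x); the denominator ~ 6x, so the limit is 4/6 = 2/3.
Limit = 2/3.

Final answer: 2/3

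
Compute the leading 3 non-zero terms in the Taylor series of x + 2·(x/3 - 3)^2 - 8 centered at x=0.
2·x^2/9 - 3·x + 10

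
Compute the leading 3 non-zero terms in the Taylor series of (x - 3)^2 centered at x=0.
x^2 - 6·x + 9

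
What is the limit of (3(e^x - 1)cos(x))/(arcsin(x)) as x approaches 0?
Both numerator and denominator → 0 as x → 0; this is a 0/0 indeterminate form.
Expand each to leading order near x = 0: numerator ~ 3·x, denominator ~ x.
The limit of the ratio is 3.

Final answer: 3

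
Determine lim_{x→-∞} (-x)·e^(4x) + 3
The product is a 0·∞ indeterminate form at x → -∞.
Rewrite the product as (-x) / e^(-4x) (an ∞/∞ form) and apply L'Hôpital, or use the standard hierarchy e^(4|x|) ≫ |(-x)| as x → -∞.
The indeterminate product → 0, so the limit = 3.

Final answer: 3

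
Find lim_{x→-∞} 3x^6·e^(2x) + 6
The product is a 0·∞ indeterminate form at x → -∞.
Rewrite the product as 3x^6 / e^(-2x) (an ∞/∞ form) and apply L'Hôpital, or use the standard hierarchy e^(2|x|) ≫ |x^6| as x → -∞.
The indeterminate product → 0, so the limit = 6.

Final answer: 6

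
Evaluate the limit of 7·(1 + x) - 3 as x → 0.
Direct substitution at x = 0 gives 4.

Final answer: 4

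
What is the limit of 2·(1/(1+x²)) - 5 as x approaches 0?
Direct substitution at x = 0 gives -3.

Final answer: -3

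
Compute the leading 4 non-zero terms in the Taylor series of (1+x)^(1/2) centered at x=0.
x^3/16 - x^2/8 + x/2 + 1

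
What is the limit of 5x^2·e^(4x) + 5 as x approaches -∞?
The product is a 0·∞ indeterminate form at x → -∞.
Rewrite the product as 5x^2 / e^(-4x) (an ∞/∞ form) and apply L'Hôpital, or use the standard hierarchy e^(4|x|) ≫ |x^2| as x → -∞.
The indeterminate product → 0, so the limit = 5.

Final answer: 5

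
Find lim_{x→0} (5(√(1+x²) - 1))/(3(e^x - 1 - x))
Both numerator and denominator → 0 as x → 0; this is a 0/0 indeterminate form.
Expand each to leading order near x = 0: numerator ~ 5·x^2/2, denominator ~ 3·x^2/2.
The limit of the ratio is 5/3.

Final answer: 5/3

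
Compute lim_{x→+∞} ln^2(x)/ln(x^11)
This is an ∞/∞ indeterminate form as x → +∞.
Write ln(x^11) = 11·ln(x), reducing the quotient to ln(x)/11 → ∞.
Limit = ∞.

Final answer: ∞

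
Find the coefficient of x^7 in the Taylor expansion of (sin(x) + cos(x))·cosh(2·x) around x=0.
Expand to order 7: (sin(x) + cos(x))·cosh(2·x) = -29·x^7/5040 - 13·x^6/80 + 41·x^5/120 - 7·x^4/24 + 11·x^3/6 + 3·x^2/2 + x + 1 + O(x^8).
The coefficient of x^7 is -29/5040.

Final answer: -29/5040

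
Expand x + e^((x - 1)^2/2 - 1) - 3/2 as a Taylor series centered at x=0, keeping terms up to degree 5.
-13·x^5·e^(-1/2)/60 + 5·x^4·e^(-1/2)/12 - 2·x^3·e^(-1/2)/3 + x^2·e^(-1/2) + x·(1 - e^(-1/2)) - 3/2 + e^(-1/2)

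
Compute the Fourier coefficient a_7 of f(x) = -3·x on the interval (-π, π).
a_7 = (1/π) ∫_{-π}^{π} f(x)·cos(7x) dx.
Evaluate the integral (use parity and integration by parts as needed): a_7 = 0.

Final answer: 0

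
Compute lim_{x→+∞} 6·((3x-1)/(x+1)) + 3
Evaluate the dominant behaviour as x → +∞; each term tends to a finite value or vanishes.
Limit = 21.

Final answer: 21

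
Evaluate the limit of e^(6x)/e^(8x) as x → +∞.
This is an ∞/∞ indeterminate form as x → +∞.
Rewrite e^(6x)/e^(8x) = e^((6−8)x) = e^(-2x); the exponent coefficient is -2 < 0 so e^(-2x) → 0.
Limit = 0.

Final answer: 0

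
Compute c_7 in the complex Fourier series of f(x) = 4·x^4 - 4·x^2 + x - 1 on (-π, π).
Compute the real Fourier coefficients first: a_7 = 976/2401 - 32·π^2/49, b_7 = 2/7.
Then c_7 = (a_7 − i·b_7)/2 = -16·π^2/49 + 488/2401 - i/7.

Final answer: -16·π^2/49 + 488/2401 - i/7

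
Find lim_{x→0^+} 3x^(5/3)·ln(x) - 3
The product is a 0·∞ indeterminate form at x → 0⁺.
Rewrite the product as 3·ln(x) / x^(-5/3) and apply L'Hôpital, or use the standard hierarchy x^(-5/3) ≫ |ln x| as x → 0⁺.
The indeterminate product → 0, so the limit = -3.

Final answer: -3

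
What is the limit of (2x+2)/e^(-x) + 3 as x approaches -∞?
The quotient is an ∞/∞ indeterminate form as x → -∞.
Compare growth rates of the dominant terms (exponentials ≫ polynomials ≫ logarithms), or apply L'Hôpital's rule; the quotient → 0.
Adding the constant: 0 + 3 = 3. Limit = 3.

Final answer: 3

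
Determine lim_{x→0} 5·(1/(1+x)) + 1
Direct substitution at x = 0 gives 6.

Final answer: 6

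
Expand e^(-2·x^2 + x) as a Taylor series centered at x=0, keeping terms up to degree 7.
-5123·x^7/5040 - 299·x^6/720 + 67·x^5/40 + 25·x^4/24 - 11·x^3/6 - 3·x^2/2 + x + 1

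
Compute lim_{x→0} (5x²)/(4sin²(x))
Both numerator and denominator → 0 as x → 0; this is a 0/0 indeterminate form.
Expand each to leading order near x = 0: numerator ~ 5·x^2, denominator ~ 4·x^2.
The limit of the ratio is 5/4.

Final answer: 5/4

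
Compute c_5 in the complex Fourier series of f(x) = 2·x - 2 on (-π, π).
Compute the real Fourier coefficients first: a_5 = 0, b_5 = 4/5.
Then c_5 = (a_5 − i·b_5)/2 = -2·i/5.

Final answer: -2·i/5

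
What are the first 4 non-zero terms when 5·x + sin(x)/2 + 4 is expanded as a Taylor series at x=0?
x^5/240 - x^3/12 + 11·x/2 + 4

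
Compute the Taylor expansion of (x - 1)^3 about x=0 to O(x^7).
x^3 - 3·x^2 + 3·x - 1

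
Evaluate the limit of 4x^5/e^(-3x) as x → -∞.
This is an ∞/∞ indeterminate form as x → -∞.
Compare growth rates of the dominant terms (exponentials ≫ polynomials ≫ logarithms), or apply L'Hôpital's rule; the quotient → 0.
Limit = 0.

Final answer: 0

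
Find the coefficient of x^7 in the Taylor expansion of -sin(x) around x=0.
Expand to order 7: -sin(x) = x^7/5040 - x^5/120 + x^3/6 - x + O(x^8).
The coefficient of x^7 is 1/5040.

Final answer: 1/5040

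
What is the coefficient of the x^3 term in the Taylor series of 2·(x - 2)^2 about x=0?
Expand to order 3: 2·(x - 2)^2 = 2·x^2 - 8·x + 8 + O(x^4).
The coefficient of x^3 is 0.

Final answer: 0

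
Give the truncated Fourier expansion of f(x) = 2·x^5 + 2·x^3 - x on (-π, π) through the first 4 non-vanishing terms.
(-76·π^2 + 4·π^4 + 454)·sin(x) + (-2·π^4 - 11 + 8·π^2)·sin(2·x) + (-44·π^2/27 + 34/81 + 4·π^4/3)·sin(3·x) + (-π^4 + 13/32 + π^2/4)·sin(4·x)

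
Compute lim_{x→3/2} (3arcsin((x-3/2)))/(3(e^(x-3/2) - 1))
Both numerator and denominator → 0 as x → 3/2; this is a 0/0 indeterminate form.
Expand each to leading order near x = 3/2: numerator ~ 3·(x - 3/2), denominator ~ 3·(x - 3/2).
The limit of the ratio is 1.

Final answer: 1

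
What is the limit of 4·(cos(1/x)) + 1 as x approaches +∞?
Evaluate the dominant behaviour as x → +∞; each term tends to a finite value or vanishes.
Limit = 5.

Final answer: 5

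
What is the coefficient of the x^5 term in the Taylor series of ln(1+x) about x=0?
Expand to order 5: ln(1+x) = x^5/5 - x^4/4 + x^3/3 - x^2/2 + x + O(x^6).
The coefficient of x^5 is 1/5.

Final answer: 1/5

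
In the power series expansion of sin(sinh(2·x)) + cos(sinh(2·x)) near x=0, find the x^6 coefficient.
Expand to order 6: sin(sinh(2·x)) + cos(sinh(2·x)) = 4·x^6/15 - 32·x^5/15 - 2·x^4 - 2·x^2 + 2·x + 1 + O(x^7).
The coefficient of x^6 is 4/15.

Final answer: 4/15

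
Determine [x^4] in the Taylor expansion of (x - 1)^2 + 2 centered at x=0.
Expand to order 4: (x - 1)^2 + 2 = x^2 - 2·x + 3 + O(x^5).
The coefficient of x^4 is 0.

Final answer: 0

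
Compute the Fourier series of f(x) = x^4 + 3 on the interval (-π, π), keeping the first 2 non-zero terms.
(48 - 8·π^2)·cos(x) + 3 + π^4/5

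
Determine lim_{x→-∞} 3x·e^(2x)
This is a 0·∞ indeterminate form at x → -∞.
Rewrite the product as 3x / e^(-2x) (an ∞/∞ form) and apply L'Hôpital, or use the standard hierarchy e^(2|x|) ≫ |x| as x → -∞.
The indeterminate product → 0, so the limit = 0.

Final answer: 0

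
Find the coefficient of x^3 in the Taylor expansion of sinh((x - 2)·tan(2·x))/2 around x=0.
Expand to order 3: sinh((x - 2)·tan(2·x))/2 = -8·x^3 + x^2 - 2·x + O(x^4).
The coefficient of x^3 is -8.

Final answer: -8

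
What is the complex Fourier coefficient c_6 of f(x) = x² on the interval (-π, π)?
Compute the real Fourier coefficients first: a_6 = 1/9, b_6 = 0.
Then c_6 = (a_6 − i·b_6)/2 = 1/18.

Final answer: 1/18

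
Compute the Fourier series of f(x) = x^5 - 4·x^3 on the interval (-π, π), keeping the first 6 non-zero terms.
(-48·π^2 + 2·π^4 + 288)·sin(x) + (-π^4 - 27/2 + 9·π^2)·sin(2·x) + (-112·π^2/27 + 224/81 + 2·π^4/3)·sin(3·x) + (-π^4/2 - 63/64 + 21·π^2/8)·sin(4·x) + (-48·π^2/25 + 288/625 + 2·π^4/5)·sin(5·x) + (-π^4/3 - 41/162 + 41·π^2/27)·sin(6·x)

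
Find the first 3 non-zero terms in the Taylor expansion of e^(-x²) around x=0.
x^4/2 - x^2 + 1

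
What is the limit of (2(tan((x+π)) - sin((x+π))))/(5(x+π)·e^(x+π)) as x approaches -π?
Both numerator and denominator → 0 as x → -π; this is a 0/0 indeterminate form.
Expand each to leading order near x = -π: numerator ~ (x + π)^3, denominator ~ 5·(x + π).
The limit of the ratio is 0.

Final answer: 0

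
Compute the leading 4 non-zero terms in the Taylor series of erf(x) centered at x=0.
-x^7/(21·√(π)) + x^5/(5·√(π)) - 2·x^3/(3·√(π)) + 2·x/√(π)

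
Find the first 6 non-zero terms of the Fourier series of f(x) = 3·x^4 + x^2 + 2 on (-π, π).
(140 - 24·π^2)·cos(x) + (-8 + 6·π^2)·cos(2·x) + (4/3 - 8·π^2/3)·cos(3·x) + (-5/16 + 3·π^2/2)·cos(4·x) + (44/625 - 24·π^2/25)·cos(5·x) + 2 + π^2/3 + 3·π^4/5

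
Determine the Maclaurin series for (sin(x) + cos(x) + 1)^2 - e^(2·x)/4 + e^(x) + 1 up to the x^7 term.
-23·x^7/720 - 17·x^6/720 + 9·x^5/40 - x^4/24 - 11·x^3/6 - x^2 + 9·x/2 + 23/4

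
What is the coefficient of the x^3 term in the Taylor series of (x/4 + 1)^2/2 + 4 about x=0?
Expand to order 3: (x/4 + 1)^2/2 + 4 = x^2/32 + x/4 + 9/2 + O(x^4).
The coefficient of x^3 is 0.

Final answer: 0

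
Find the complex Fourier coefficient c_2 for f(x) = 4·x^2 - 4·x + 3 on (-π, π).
Compute the real Fourier coefficients first: a_2 = 4, b_2 = 4.
Then c_2 = (a_2 − i·b_2)/2 = 2 - 2·i.

Final answer: 2 - 2·i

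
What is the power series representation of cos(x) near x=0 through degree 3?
1 - x^2/2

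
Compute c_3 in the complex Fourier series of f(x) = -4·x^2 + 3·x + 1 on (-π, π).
Compute the real Fourier coefficients first: a_3 = 16/9, b_3 = 2.
Then c_3 = (a_3 − i·b_3)/2 = 8/9 - i.

Final answer: 8/9 - i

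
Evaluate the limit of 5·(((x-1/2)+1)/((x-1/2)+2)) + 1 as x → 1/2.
Direct substitution at x = 1/2 gives 7/2.

Final answer: 7/2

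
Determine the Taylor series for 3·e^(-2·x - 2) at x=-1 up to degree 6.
3 - 6·(x + 1) + 6·(x + 1)^2 - 4·(x + 1)^3 + 2·(x + 1)^4 - 4·(x + 1)^5/5 + 4·(x + 1)^6/15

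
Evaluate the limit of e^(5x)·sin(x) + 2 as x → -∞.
Evaluate the dominant behaviour as x → -∞; each term tends to a finite value or vanishes.
Limit = 2.

Final answer: 2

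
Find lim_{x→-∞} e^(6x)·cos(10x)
Evaluate the dominant behaviour as x → -∞; each term tends to a finite value or vanishes.
Limit = 0.

Final answer: 0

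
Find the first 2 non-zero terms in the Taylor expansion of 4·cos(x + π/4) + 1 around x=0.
-2·√(2)·x + 1 + 2·√(2)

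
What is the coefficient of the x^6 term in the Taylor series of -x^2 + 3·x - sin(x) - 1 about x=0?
Expand to order 6: -x^2 + 3·x - sin(x) - 1 = -x^5/120 + x^3/6 - x^2 + 2·x - 1 + O(x^7).
The coefficient of x^6 is 0.

Final answer: 0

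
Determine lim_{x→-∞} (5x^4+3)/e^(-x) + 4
The quotient is an ∞/∞ indeterminate form as x → -∞.
Compare growth rates of the dominant terms (exponentials ≫ polynomials ≫ logarithms), or apply L'Hôpital's rule; the quotient → 0.
Adding the constant: 0 + 4 = 4. Limit = 4.

Final answer: 4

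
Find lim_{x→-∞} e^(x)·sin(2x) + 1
Evaluate the dominant behaviour as x → -∞; each term tends to a finite value or vanishes.
Limit = 1.

Final answer: 1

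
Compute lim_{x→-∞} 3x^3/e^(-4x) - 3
The quotient is an ∞/∞ indeterminate form as x → -∞.
Compare growth rates of the dominant terms (exponentials ≫ polynomials ≫ logarithms), or apply L'Hôpital's rule; the quotient → 0.
Adding the constant: 0 - 3 = -3. Limit = -3.

Final answer: -3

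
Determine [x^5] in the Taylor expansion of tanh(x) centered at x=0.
Expand to order 5: tanh(x) = 2·x^5/15 - x^3/3 + x + O(x^6).
The coefficient of x^5 is 2/15.

Final answer: 2/15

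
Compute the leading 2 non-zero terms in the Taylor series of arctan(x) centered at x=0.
-x^3/3 + x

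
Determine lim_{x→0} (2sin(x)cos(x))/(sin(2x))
Both numerator and denominator → 0 as x → 0; this is a 0/0 indeterminate form.
Expand each to leading order near x = 0: numerator ~ 2·x, denominator ~ 2·x.
The limit of the ratio is 1.

Final answer: 1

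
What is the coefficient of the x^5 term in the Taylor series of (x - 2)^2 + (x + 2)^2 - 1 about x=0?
Expand to order 5: (x - 2)^2 + (x + 2)^2 - 1 = 2·x^2 + 7 + O(x^6).
The coefficient of x^5 is 0.

Final answer: 0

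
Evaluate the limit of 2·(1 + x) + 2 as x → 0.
Direct substitution at x = 0 gives 4.

Final answer: 4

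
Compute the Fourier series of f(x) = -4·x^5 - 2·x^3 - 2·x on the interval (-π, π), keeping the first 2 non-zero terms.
(-940 - 8·π^4 + 156·π^2)·sin(x) + (-18·π^2 + 29 + 4·π^4)·sin(2·x)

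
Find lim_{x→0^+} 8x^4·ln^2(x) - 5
The product is a 0·∞ indeterminate form at x → 0⁺.
Rewrite the product as 8·ln^2(x) / x^(-4) and apply L'Hôpital, or use the standard hierarchy x^(-4) ≫ |ln x|^2 as x → 0⁺.
The indeterminate product → 0, so the limit = -5.

Final answer: -5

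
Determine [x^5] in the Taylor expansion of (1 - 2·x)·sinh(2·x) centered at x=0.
Expand to order 5: (1 - 2·x)·sinh(2·x) = 4·x^5/15 - 8·x^4/3 + 4·x^3/3 - 4·x^2 + 2·x + O(x^6).
The coefficient of x^5 is 4/15.

Final answer: 4/15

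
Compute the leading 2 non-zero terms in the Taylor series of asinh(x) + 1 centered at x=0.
x + 1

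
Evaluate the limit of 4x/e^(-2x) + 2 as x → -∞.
The quotient is an ∞/∞ indeterminate form as x → -∞.
Compare growth rates of the dominant terms (exponentials ≫ polynomials ≫ logarithms), or apply L'Hôpital's rule; the quotient → 0.
Adding the constant: 0 + 2 = 2. Limit = 2.

Final answer: 2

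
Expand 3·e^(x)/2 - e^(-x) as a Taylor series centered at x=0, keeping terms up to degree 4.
x^4/48 + 5·x^3/12 + x^2/4 + 5·x/2 + 1/2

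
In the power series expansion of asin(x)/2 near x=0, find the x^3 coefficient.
Expand to order 3: asin(x)/2 = x^3/12 + x/2 + O(x^4).
The coefficient of x^3 is 1/12.

Final answer: 1/12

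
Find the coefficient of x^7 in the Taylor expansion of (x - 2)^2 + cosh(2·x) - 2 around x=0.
Expand to order 7: (x - 2)^2 + cosh(2·x) - 2 = 4·x^6/45 + 2·x^4/3 + 3·x^2 - 4·x + 3 + O(x^8).
The coefficient of x^7 is 0.

Final answer: 0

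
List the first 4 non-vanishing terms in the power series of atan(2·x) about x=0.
-128·x^7/7 + 32·x^5/5 - 8·x^3/3 + 2·x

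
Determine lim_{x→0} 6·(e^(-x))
Direct substitution at x = 0 gives 6.

Final answer: 6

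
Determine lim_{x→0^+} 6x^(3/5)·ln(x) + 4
The product is a 0·∞ indeterminate form at x → 0⁺.
Rewrite the product as 6·ln(x) / x^(-3/5) and apply L'Hôpital, or use the standard hierarchy x^(-3/5) ≫ |ln x| as x → 0⁺.
The indeterminate product → 0, so the limit = 4.

Final answer: 4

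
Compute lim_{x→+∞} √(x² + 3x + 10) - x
This is an ∞ − ∞ indeterminate form.
Multiply and divide by the conjugate √(x²+3x + 10) + x; the x² terms cancel, leaving (3x + 10)/(√(x²+3x + 10)+x) → 3/2.
Limit = 3/2.

Final answer: 3/2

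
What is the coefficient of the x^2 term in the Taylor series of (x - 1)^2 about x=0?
Expand to order 2: (x - 1)^2 = x^2 - 2·x + 1 + O(x^3).
The coefficient of x^2 is 1.

Final answer: 1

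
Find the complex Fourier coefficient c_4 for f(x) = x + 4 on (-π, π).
Compute the real Fourier coefficients first: a_4 = 0, b_4 = -1/2.
Then c_4 = (a_4 − i·b_4)/2 = i/4.

Final answer: i/4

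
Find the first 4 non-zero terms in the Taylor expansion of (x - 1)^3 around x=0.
x^3 - 3·x^2 + 3·x - 1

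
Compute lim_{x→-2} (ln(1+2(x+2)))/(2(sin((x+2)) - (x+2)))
Both numerator and denominator → 0 as x → -2; this is a 0/0 indeterminate form.
Expand each to leading order near x = -2: numerator ~ 2·(x + 2), denominator ~ -(x + 2)^3/3.
The limit of the ratio is -∞.

Final answer: -∞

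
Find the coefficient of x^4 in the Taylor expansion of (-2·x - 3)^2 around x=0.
Expand to order 4: (-2·x - 3)^2 = 4·x^2 + 12·x + 9 + O(x^5).
The coefficient of x^4 is 0.

Final answer: 0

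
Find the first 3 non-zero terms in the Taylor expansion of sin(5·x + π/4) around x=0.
-25·√(2)·x^2/4 + 5·√(2)·x/2 + √(2)/2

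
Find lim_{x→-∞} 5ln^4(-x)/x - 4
The quotient is an ∞/∞ indeterminate form as x → -∞.
Compare growth rates of the dominant terms (exponentials ≫ polynomials ≫ logarithms), or apply L'Hôpital's rule; the quotient → 0.
Adding the constant: 0 - 4 = -4. Limit = -4.

Final answer: -4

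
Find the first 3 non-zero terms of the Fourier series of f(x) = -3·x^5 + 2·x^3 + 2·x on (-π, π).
(-740 - 6·π^4 + 124·π^2)·sin(x) + (-17·π^2 + 47/2 + 3·π^4)·sin(2·x) + (-2·π^4 - 68/27 + 52·π^2/9)·sin(3·x)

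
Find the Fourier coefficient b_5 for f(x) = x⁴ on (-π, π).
b_5 = (1/π) ∫_{-π}^{π} f(x)·sin(5x) dx.
Evaluate the integral (use parity and integration by parts as needed): b_5 = 0.

Final answer: 0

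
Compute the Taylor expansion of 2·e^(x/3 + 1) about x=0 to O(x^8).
e·x^7/5511240 + e·x^6/262440 + e·x^5/14580 + e·x^4/972 + e·x^3/81 + e·x^2/9 + 2·e·x/3 + 2·e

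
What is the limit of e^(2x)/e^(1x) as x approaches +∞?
This is an ∞/∞ indeterminate form as x → +∞.
Rewrite e^(2x)/e^(1x) = e^((2−1)x) = e^(x); the exponent coefficient is 1 > 0 so e^(x) → ∞.
Limit = ∞.

Final answer: ∞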